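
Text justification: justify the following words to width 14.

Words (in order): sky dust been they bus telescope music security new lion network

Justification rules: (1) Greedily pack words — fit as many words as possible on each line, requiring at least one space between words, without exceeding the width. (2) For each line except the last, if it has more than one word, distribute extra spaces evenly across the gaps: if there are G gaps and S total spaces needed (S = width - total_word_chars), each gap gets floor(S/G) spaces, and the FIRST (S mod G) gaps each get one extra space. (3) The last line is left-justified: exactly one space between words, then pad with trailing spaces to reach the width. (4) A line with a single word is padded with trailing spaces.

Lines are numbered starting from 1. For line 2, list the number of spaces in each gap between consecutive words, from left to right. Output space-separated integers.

Answer: 7

Derivation:
Line 1: ['sky', 'dust', 'been'] (min_width=13, slack=1)
Line 2: ['they', 'bus'] (min_width=8, slack=6)
Line 3: ['telescope'] (min_width=9, slack=5)
Line 4: ['music', 'security'] (min_width=14, slack=0)
Line 5: ['new', 'lion'] (min_width=8, slack=6)
Line 6: ['network'] (min_width=7, slack=7)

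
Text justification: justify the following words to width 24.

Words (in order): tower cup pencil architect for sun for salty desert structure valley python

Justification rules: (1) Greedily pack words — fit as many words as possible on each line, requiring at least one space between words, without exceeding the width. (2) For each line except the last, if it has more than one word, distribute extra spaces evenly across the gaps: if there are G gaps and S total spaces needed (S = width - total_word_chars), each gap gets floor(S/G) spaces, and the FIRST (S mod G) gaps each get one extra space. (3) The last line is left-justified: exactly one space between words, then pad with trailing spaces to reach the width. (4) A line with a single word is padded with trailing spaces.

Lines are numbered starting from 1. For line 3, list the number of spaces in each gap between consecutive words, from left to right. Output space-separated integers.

Answer: 2 2

Derivation:
Line 1: ['tower', 'cup', 'pencil'] (min_width=16, slack=8)
Line 2: ['architect', 'for', 'sun', 'for'] (min_width=21, slack=3)
Line 3: ['salty', 'desert', 'structure'] (min_width=22, slack=2)
Line 4: ['valley', 'python'] (min_width=13, slack=11)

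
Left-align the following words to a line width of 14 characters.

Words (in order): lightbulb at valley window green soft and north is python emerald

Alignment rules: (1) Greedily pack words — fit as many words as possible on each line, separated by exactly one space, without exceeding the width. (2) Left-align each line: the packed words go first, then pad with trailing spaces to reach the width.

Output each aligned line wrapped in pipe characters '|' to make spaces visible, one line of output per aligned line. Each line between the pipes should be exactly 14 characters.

Line 1: ['lightbulb', 'at'] (min_width=12, slack=2)
Line 2: ['valley', 'window'] (min_width=13, slack=1)
Line 3: ['green', 'soft', 'and'] (min_width=14, slack=0)
Line 4: ['north', 'is'] (min_width=8, slack=6)
Line 5: ['python', 'emerald'] (min_width=14, slack=0)

Answer: |lightbulb at  |
|valley window |
|green soft and|
|north is      |
|python emerald|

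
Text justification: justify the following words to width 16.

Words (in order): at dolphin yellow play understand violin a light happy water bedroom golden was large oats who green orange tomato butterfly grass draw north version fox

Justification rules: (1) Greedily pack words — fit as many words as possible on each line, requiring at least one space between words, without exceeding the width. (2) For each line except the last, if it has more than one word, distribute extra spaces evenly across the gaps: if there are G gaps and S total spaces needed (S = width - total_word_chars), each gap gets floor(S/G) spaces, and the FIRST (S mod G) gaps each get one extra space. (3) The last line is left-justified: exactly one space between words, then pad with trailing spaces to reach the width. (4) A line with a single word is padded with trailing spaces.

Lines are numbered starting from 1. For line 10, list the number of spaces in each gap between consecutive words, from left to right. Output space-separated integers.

Answer: 1 1

Derivation:
Line 1: ['at', 'dolphin'] (min_width=10, slack=6)
Line 2: ['yellow', 'play'] (min_width=11, slack=5)
Line 3: ['understand'] (min_width=10, slack=6)
Line 4: ['violin', 'a', 'light'] (min_width=14, slack=2)
Line 5: ['happy', 'water'] (min_width=11, slack=5)
Line 6: ['bedroom', 'golden'] (min_width=14, slack=2)
Line 7: ['was', 'large', 'oats'] (min_width=14, slack=2)
Line 8: ['who', 'green', 'orange'] (min_width=16, slack=0)
Line 9: ['tomato', 'butterfly'] (min_width=16, slack=0)
Line 10: ['grass', 'draw', 'north'] (min_width=16, slack=0)
Line 11: ['version', 'fox'] (min_width=11, slack=5)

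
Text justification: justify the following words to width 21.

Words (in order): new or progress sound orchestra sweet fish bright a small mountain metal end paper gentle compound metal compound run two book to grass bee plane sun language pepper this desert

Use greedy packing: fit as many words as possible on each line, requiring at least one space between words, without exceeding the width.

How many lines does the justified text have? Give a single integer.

Line 1: ['new', 'or', 'progress', 'sound'] (min_width=21, slack=0)
Line 2: ['orchestra', 'sweet', 'fish'] (min_width=20, slack=1)
Line 3: ['bright', 'a', 'small'] (min_width=14, slack=7)
Line 4: ['mountain', 'metal', 'end'] (min_width=18, slack=3)
Line 5: ['paper', 'gentle', 'compound'] (min_width=21, slack=0)
Line 6: ['metal', 'compound', 'run'] (min_width=18, slack=3)
Line 7: ['two', 'book', 'to', 'grass', 'bee'] (min_width=21, slack=0)
Line 8: ['plane', 'sun', 'language'] (min_width=18, slack=3)
Line 9: ['pepper', 'this', 'desert'] (min_width=18, slack=3)
Total lines: 9

Answer: 9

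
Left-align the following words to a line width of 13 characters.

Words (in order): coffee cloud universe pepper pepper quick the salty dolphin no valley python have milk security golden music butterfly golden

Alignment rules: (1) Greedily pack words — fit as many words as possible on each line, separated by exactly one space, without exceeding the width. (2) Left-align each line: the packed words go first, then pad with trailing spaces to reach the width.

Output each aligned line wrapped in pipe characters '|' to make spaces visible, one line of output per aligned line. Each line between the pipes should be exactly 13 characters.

Line 1: ['coffee', 'cloud'] (min_width=12, slack=1)
Line 2: ['universe'] (min_width=8, slack=5)
Line 3: ['pepper', 'pepper'] (min_width=13, slack=0)
Line 4: ['quick', 'the'] (min_width=9, slack=4)
Line 5: ['salty', 'dolphin'] (min_width=13, slack=0)
Line 6: ['no', 'valley'] (min_width=9, slack=4)
Line 7: ['python', 'have'] (min_width=11, slack=2)
Line 8: ['milk', 'security'] (min_width=13, slack=0)
Line 9: ['golden', 'music'] (min_width=12, slack=1)
Line 10: ['butterfly'] (min_width=9, slack=4)
Line 11: ['golden'] (min_width=6, slack=7)

Answer: |coffee cloud |
|universe     |
|pepper pepper|
|quick the    |
|salty dolphin|
|no valley    |
|python have  |
|milk security|
|golden music |
|butterfly    |
|golden       |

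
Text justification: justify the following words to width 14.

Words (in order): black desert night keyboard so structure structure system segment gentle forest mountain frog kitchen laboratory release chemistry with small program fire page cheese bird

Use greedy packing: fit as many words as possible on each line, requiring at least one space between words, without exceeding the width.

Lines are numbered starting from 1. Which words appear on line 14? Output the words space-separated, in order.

Answer: cheese bird

Derivation:
Line 1: ['black', 'desert'] (min_width=12, slack=2)
Line 2: ['night', 'keyboard'] (min_width=14, slack=0)
Line 3: ['so', 'structure'] (min_width=12, slack=2)
Line 4: ['structure'] (min_width=9, slack=5)
Line 5: ['system', 'segment'] (min_width=14, slack=0)
Line 6: ['gentle', 'forest'] (min_width=13, slack=1)
Line 7: ['mountain', 'frog'] (min_width=13, slack=1)
Line 8: ['kitchen'] (min_width=7, slack=7)
Line 9: ['laboratory'] (min_width=10, slack=4)
Line 10: ['release'] (min_width=7, slack=7)
Line 11: ['chemistry', 'with'] (min_width=14, slack=0)
Line 12: ['small', 'program'] (min_width=13, slack=1)
Line 13: ['fire', 'page'] (min_width=9, slack=5)
Line 14: ['cheese', 'bird'] (min_width=11, slack=3)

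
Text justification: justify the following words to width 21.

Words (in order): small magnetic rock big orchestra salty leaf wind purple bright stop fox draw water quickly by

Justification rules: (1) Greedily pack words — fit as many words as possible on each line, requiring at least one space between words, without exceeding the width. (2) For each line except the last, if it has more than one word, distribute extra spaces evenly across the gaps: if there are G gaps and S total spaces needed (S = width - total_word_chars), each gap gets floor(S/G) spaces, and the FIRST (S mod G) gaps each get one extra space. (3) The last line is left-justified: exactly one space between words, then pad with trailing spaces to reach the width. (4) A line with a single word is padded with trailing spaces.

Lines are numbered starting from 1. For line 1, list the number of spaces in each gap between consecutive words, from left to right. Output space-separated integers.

Line 1: ['small', 'magnetic', 'rock'] (min_width=19, slack=2)
Line 2: ['big', 'orchestra', 'salty'] (min_width=19, slack=2)
Line 3: ['leaf', 'wind', 'purple'] (min_width=16, slack=5)
Line 4: ['bright', 'stop', 'fox', 'draw'] (min_width=20, slack=1)
Line 5: ['water', 'quickly', 'by'] (min_width=16, slack=5)

Answer: 2 2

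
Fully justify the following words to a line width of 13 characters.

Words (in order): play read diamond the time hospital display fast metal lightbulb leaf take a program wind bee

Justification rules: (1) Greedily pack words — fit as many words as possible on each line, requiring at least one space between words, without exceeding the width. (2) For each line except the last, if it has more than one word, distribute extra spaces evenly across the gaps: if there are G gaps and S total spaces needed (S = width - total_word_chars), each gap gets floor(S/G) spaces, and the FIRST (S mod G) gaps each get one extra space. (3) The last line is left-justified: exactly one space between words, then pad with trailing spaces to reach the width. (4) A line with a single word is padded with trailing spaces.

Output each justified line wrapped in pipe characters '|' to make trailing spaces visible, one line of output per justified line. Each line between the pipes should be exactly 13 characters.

Answer: |play     read|
|diamond   the|
|time hospital|
|display  fast|
|metal        |
|lightbulb    |
|leaf  take  a|
|program  wind|
|bee          |

Derivation:
Line 1: ['play', 'read'] (min_width=9, slack=4)
Line 2: ['diamond', 'the'] (min_width=11, slack=2)
Line 3: ['time', 'hospital'] (min_width=13, slack=0)
Line 4: ['display', 'fast'] (min_width=12, slack=1)
Line 5: ['metal'] (min_width=5, slack=8)
Line 6: ['lightbulb'] (min_width=9, slack=4)
Line 7: ['leaf', 'take', 'a'] (min_width=11, slack=2)
Line 8: ['program', 'wind'] (min_width=12, slack=1)
Line 9: ['bee'] (min_width=3, slack=10)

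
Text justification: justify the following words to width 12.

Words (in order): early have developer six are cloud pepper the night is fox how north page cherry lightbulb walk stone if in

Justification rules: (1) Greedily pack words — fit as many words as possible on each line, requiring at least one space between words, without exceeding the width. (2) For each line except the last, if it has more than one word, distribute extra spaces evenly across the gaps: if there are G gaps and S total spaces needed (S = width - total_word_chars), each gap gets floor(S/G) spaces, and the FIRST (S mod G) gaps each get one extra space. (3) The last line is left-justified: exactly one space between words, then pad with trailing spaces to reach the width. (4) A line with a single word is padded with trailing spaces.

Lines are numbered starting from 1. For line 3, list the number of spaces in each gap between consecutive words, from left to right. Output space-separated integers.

Line 1: ['early', 'have'] (min_width=10, slack=2)
Line 2: ['developer'] (min_width=9, slack=3)
Line 3: ['six', 'are'] (min_width=7, slack=5)
Line 4: ['cloud', 'pepper'] (min_width=12, slack=0)
Line 5: ['the', 'night', 'is'] (min_width=12, slack=0)
Line 6: ['fox', 'how'] (min_width=7, slack=5)
Line 7: ['north', 'page'] (min_width=10, slack=2)
Line 8: ['cherry'] (min_width=6, slack=6)
Line 9: ['lightbulb'] (min_width=9, slack=3)
Line 10: ['walk', 'stone'] (min_width=10, slack=2)
Line 11: ['if', 'in'] (min_width=5, slack=7)

Answer: 6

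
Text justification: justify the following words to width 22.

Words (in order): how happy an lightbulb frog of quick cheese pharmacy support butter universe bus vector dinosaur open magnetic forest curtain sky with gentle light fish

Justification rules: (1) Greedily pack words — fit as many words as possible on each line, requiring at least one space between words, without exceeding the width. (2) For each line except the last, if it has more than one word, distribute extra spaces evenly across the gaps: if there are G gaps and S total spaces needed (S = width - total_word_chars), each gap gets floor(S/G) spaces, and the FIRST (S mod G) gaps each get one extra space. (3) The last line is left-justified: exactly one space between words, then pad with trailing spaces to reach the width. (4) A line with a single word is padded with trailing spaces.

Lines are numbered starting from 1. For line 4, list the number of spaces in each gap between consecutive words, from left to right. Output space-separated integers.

Line 1: ['how', 'happy', 'an', 'lightbulb'] (min_width=22, slack=0)
Line 2: ['frog', 'of', 'quick', 'cheese'] (min_width=20, slack=2)
Line 3: ['pharmacy', 'support'] (min_width=16, slack=6)
Line 4: ['butter', 'universe', 'bus'] (min_width=19, slack=3)
Line 5: ['vector', 'dinosaur', 'open'] (min_width=20, slack=2)
Line 6: ['magnetic', 'forest'] (min_width=15, slack=7)
Line 7: ['curtain', 'sky', 'with'] (min_width=16, slack=6)
Line 8: ['gentle', 'light', 'fish'] (min_width=17, slack=5)

Answer: 3 2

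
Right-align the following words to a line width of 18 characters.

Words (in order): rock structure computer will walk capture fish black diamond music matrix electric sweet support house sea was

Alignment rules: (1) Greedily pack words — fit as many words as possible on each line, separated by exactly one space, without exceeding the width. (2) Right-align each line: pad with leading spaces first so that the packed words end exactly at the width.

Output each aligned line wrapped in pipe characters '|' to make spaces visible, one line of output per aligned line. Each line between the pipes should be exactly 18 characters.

Answer: |    rock structure|
|computer will walk|
|capture fish black|
|     diamond music|
|   matrix electric|
|     sweet support|
|     house sea was|

Derivation:
Line 1: ['rock', 'structure'] (min_width=14, slack=4)
Line 2: ['computer', 'will', 'walk'] (min_width=18, slack=0)
Line 3: ['capture', 'fish', 'black'] (min_width=18, slack=0)
Line 4: ['diamond', 'music'] (min_width=13, slack=5)
Line 5: ['matrix', 'electric'] (min_width=15, slack=3)
Line 6: ['sweet', 'support'] (min_width=13, slack=5)
Line 7: ['house', 'sea', 'was'] (min_width=13, slack=5)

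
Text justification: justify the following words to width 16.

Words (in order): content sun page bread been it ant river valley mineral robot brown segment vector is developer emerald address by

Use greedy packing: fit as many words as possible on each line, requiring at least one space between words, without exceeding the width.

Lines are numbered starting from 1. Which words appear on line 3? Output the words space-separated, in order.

Line 1: ['content', 'sun', 'page'] (min_width=16, slack=0)
Line 2: ['bread', 'been', 'it'] (min_width=13, slack=3)
Line 3: ['ant', 'river', 'valley'] (min_width=16, slack=0)
Line 4: ['mineral', 'robot'] (min_width=13, slack=3)
Line 5: ['brown', 'segment'] (min_width=13, slack=3)
Line 6: ['vector', 'is'] (min_width=9, slack=7)
Line 7: ['developer'] (min_width=9, slack=7)
Line 8: ['emerald', 'address'] (min_width=15, slack=1)
Line 9: ['by'] (min_width=2, slack=14)

Answer: ant river valley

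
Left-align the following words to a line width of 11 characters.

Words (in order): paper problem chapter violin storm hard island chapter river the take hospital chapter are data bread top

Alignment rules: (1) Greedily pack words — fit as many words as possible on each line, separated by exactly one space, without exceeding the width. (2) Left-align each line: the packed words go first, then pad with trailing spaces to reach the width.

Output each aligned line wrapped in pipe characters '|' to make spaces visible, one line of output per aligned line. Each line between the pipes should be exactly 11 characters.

Answer: |paper      |
|problem    |
|chapter    |
|violin     |
|storm hard |
|island     |
|chapter    |
|river the  |
|take       |
|hospital   |
|chapter are|
|data bread |
|top        |

Derivation:
Line 1: ['paper'] (min_width=5, slack=6)
Line 2: ['problem'] (min_width=7, slack=4)
Line 3: ['chapter'] (min_width=7, slack=4)
Line 4: ['violin'] (min_width=6, slack=5)
Line 5: ['storm', 'hard'] (min_width=10, slack=1)
Line 6: ['island'] (min_width=6, slack=5)
Line 7: ['chapter'] (min_width=7, slack=4)
Line 8: ['river', 'the'] (min_width=9, slack=2)
Line 9: ['take'] (min_width=4, slack=7)
Line 10: ['hospital'] (min_width=8, slack=3)
Line 11: ['chapter', 'are'] (min_width=11, slack=0)
Line 12: ['data', 'bread'] (min_width=10, slack=1)
Line 13: ['top'] (min_width=3, slack=8)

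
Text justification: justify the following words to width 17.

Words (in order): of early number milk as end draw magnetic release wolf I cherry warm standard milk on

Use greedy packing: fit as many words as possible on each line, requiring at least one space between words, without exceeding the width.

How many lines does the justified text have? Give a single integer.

Line 1: ['of', 'early', 'number'] (min_width=15, slack=2)
Line 2: ['milk', 'as', 'end', 'draw'] (min_width=16, slack=1)
Line 3: ['magnetic', 'release'] (min_width=16, slack=1)
Line 4: ['wolf', 'I', 'cherry'] (min_width=13, slack=4)
Line 5: ['warm', 'standard'] (min_width=13, slack=4)
Line 6: ['milk', 'on'] (min_width=7, slack=10)
Total lines: 6

Answer: 6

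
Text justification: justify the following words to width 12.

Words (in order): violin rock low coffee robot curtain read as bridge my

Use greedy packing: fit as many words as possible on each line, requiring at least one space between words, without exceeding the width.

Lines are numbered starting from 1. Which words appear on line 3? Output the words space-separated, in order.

Answer: robot

Derivation:
Line 1: ['violin', 'rock'] (min_width=11, slack=1)
Line 2: ['low', 'coffee'] (min_width=10, slack=2)
Line 3: ['robot'] (min_width=5, slack=7)
Line 4: ['curtain', 'read'] (min_width=12, slack=0)
Line 5: ['as', 'bridge', 'my'] (min_width=12, slack=0)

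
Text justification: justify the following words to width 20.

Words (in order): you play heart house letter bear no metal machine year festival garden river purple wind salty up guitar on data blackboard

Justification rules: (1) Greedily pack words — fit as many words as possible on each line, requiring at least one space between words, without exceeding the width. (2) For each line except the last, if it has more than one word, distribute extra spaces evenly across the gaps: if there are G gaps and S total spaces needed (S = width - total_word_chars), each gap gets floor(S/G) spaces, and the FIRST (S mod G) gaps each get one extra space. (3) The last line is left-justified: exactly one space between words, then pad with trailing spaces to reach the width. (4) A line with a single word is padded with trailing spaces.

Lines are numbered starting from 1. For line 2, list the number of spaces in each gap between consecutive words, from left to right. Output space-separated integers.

Answer: 1 1 1

Derivation:
Line 1: ['you', 'play', 'heart', 'house'] (min_width=20, slack=0)
Line 2: ['letter', 'bear', 'no', 'metal'] (min_width=20, slack=0)
Line 3: ['machine', 'year'] (min_width=12, slack=8)
Line 4: ['festival', 'garden'] (min_width=15, slack=5)
Line 5: ['river', 'purple', 'wind'] (min_width=17, slack=3)
Line 6: ['salty', 'up', 'guitar', 'on'] (min_width=18, slack=2)
Line 7: ['data', 'blackboard'] (min_width=15, slack=5)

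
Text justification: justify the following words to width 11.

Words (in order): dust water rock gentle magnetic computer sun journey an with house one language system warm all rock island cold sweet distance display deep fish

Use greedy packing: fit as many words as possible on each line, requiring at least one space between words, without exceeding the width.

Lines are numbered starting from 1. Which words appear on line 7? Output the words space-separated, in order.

Answer: house one

Derivation:
Line 1: ['dust', 'water'] (min_width=10, slack=1)
Line 2: ['rock', 'gentle'] (min_width=11, slack=0)
Line 3: ['magnetic'] (min_width=8, slack=3)
Line 4: ['computer'] (min_width=8, slack=3)
Line 5: ['sun', 'journey'] (min_width=11, slack=0)
Line 6: ['an', 'with'] (min_width=7, slack=4)
Line 7: ['house', 'one'] (min_width=9, slack=2)
Line 8: ['language'] (min_width=8, slack=3)
Line 9: ['system', 'warm'] (min_width=11, slack=0)
Line 10: ['all', 'rock'] (min_width=8, slack=3)
Line 11: ['island', 'cold'] (min_width=11, slack=0)
Line 12: ['sweet'] (min_width=5, slack=6)
Line 13: ['distance'] (min_width=8, slack=3)
Line 14: ['display'] (min_width=7, slack=4)
Line 15: ['deep', 'fish'] (min_width=9, slack=2)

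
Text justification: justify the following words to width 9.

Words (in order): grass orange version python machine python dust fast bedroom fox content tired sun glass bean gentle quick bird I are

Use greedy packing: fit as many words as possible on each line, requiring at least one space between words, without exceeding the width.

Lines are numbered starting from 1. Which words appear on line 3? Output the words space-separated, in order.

Line 1: ['grass'] (min_width=5, slack=4)
Line 2: ['orange'] (min_width=6, slack=3)
Line 3: ['version'] (min_width=7, slack=2)
Line 4: ['python'] (min_width=6, slack=3)
Line 5: ['machine'] (min_width=7, slack=2)
Line 6: ['python'] (min_width=6, slack=3)
Line 7: ['dust', 'fast'] (min_width=9, slack=0)
Line 8: ['bedroom'] (min_width=7, slack=2)
Line 9: ['fox'] (min_width=3, slack=6)
Line 10: ['content'] (min_width=7, slack=2)
Line 11: ['tired', 'sun'] (min_width=9, slack=0)
Line 12: ['glass'] (min_width=5, slack=4)
Line 13: ['bean'] (min_width=4, slack=5)
Line 14: ['gentle'] (min_width=6, slack=3)
Line 15: ['quick'] (min_width=5, slack=4)
Line 16: ['bird', 'I'] (min_width=6, slack=3)
Line 17: ['are'] (min_width=3, slack=6)

Answer: version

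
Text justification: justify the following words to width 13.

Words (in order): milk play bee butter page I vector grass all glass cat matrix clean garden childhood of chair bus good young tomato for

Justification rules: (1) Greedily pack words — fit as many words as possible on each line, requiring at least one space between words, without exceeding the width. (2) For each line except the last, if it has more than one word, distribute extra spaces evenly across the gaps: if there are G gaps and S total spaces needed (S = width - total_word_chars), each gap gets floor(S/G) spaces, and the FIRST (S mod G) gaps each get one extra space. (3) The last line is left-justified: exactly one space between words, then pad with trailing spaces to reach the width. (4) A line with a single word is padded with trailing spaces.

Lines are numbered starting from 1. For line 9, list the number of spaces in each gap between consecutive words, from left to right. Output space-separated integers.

Answer: 4

Derivation:
Line 1: ['milk', 'play', 'bee'] (min_width=13, slack=0)
Line 2: ['butter', 'page', 'I'] (min_width=13, slack=0)
Line 3: ['vector', 'grass'] (min_width=12, slack=1)
Line 4: ['all', 'glass', 'cat'] (min_width=13, slack=0)
Line 5: ['matrix', 'clean'] (min_width=12, slack=1)
Line 6: ['garden'] (min_width=6, slack=7)
Line 7: ['childhood', 'of'] (min_width=12, slack=1)
Line 8: ['chair', 'bus'] (min_width=9, slack=4)
Line 9: ['good', 'young'] (min_width=10, slack=3)
Line 10: ['tomato', 'for'] (min_width=10, slack=3)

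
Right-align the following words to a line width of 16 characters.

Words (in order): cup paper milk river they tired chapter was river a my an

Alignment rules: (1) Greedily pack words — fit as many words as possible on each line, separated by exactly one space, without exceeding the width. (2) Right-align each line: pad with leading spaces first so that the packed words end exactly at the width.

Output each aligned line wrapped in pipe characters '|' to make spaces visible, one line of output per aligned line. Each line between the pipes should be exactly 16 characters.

Line 1: ['cup', 'paper', 'milk'] (min_width=14, slack=2)
Line 2: ['river', 'they', 'tired'] (min_width=16, slack=0)
Line 3: ['chapter', 'was'] (min_width=11, slack=5)
Line 4: ['river', 'a', 'my', 'an'] (min_width=13, slack=3)

Answer: |  cup paper milk|
|river they tired|
|     chapter was|
|   river a my an|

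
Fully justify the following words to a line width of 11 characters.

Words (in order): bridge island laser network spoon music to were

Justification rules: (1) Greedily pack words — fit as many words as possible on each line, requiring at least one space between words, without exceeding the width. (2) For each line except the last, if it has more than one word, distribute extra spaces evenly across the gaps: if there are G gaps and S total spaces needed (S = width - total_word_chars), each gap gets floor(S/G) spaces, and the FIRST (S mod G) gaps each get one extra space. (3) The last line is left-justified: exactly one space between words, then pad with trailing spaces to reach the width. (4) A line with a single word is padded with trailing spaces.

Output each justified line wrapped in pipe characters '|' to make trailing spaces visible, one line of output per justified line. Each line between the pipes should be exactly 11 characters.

Answer: |bridge     |
|island     |
|laser      |
|network    |
|spoon music|
|to were    |

Derivation:
Line 1: ['bridge'] (min_width=6, slack=5)
Line 2: ['island'] (min_width=6, slack=5)
Line 3: ['laser'] (min_width=5, slack=6)
Line 4: ['network'] (min_width=7, slack=4)
Line 5: ['spoon', 'music'] (min_width=11, slack=0)
Line 6: ['to', 'were'] (min_width=7, slack=4)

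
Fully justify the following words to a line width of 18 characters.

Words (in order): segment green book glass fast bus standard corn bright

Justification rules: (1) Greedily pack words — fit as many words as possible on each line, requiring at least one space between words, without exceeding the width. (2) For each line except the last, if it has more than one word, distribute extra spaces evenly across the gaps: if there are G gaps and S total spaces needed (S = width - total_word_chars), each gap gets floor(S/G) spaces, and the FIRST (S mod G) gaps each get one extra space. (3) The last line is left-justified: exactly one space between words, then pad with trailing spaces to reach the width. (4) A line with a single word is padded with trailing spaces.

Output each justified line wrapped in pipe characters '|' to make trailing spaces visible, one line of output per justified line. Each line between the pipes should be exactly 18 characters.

Answer: |segment green book|
|glass   fast   bus|
|standard      corn|
|bright            |

Derivation:
Line 1: ['segment', 'green', 'book'] (min_width=18, slack=0)
Line 2: ['glass', 'fast', 'bus'] (min_width=14, slack=4)
Line 3: ['standard', 'corn'] (min_width=13, slack=5)
Line 4: ['bright'] (min_width=6, slack=12)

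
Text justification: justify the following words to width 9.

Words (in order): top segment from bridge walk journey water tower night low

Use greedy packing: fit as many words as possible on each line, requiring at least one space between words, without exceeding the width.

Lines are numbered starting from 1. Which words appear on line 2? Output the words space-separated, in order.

Answer: segment

Derivation:
Line 1: ['top'] (min_width=3, slack=6)
Line 2: ['segment'] (min_width=7, slack=2)
Line 3: ['from'] (min_width=4, slack=5)
Line 4: ['bridge'] (min_width=6, slack=3)
Line 5: ['walk'] (min_width=4, slack=5)
Line 6: ['journey'] (min_width=7, slack=2)
Line 7: ['water'] (min_width=5, slack=4)
Line 8: ['tower'] (min_width=5, slack=4)
Line 9: ['night', 'low'] (min_width=9, slack=0)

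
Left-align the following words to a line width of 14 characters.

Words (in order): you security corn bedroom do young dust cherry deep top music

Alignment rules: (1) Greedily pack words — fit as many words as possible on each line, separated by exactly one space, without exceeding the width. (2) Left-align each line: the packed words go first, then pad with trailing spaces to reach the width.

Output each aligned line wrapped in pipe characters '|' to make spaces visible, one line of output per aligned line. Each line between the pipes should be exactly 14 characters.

Line 1: ['you', 'security'] (min_width=12, slack=2)
Line 2: ['corn', 'bedroom'] (min_width=12, slack=2)
Line 3: ['do', 'young', 'dust'] (min_width=13, slack=1)
Line 4: ['cherry', 'deep'] (min_width=11, slack=3)
Line 5: ['top', 'music'] (min_width=9, slack=5)

Answer: |you security  |
|corn bedroom  |
|do young dust |
|cherry deep   |
|top music     |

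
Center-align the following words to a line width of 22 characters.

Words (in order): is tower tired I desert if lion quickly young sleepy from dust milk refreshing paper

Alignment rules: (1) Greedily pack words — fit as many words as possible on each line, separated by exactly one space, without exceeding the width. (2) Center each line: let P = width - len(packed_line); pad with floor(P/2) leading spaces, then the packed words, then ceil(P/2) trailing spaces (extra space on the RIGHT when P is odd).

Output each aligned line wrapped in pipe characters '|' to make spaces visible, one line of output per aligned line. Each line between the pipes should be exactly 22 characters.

Answer: |   is tower tired I   |
|desert if lion quickly|
|young sleepy from dust|
|milk refreshing paper |

Derivation:
Line 1: ['is', 'tower', 'tired', 'I'] (min_width=16, slack=6)
Line 2: ['desert', 'if', 'lion', 'quickly'] (min_width=22, slack=0)
Line 3: ['young', 'sleepy', 'from', 'dust'] (min_width=22, slack=0)
Line 4: ['milk', 'refreshing', 'paper'] (min_width=21, slack=1)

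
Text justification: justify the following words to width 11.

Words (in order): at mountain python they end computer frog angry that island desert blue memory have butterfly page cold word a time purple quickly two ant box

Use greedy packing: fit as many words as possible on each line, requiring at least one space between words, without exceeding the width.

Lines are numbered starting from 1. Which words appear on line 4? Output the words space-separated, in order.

Answer: computer

Derivation:
Line 1: ['at', 'mountain'] (min_width=11, slack=0)
Line 2: ['python', 'they'] (min_width=11, slack=0)
Line 3: ['end'] (min_width=3, slack=8)
Line 4: ['computer'] (min_width=8, slack=3)
Line 5: ['frog', 'angry'] (min_width=10, slack=1)
Line 6: ['that', 'island'] (min_width=11, slack=0)
Line 7: ['desert', 'blue'] (min_width=11, slack=0)
Line 8: ['memory', 'have'] (min_width=11, slack=0)
Line 9: ['butterfly'] (min_width=9, slack=2)
Line 10: ['page', 'cold'] (min_width=9, slack=2)
Line 11: ['word', 'a', 'time'] (min_width=11, slack=0)
Line 12: ['purple'] (min_width=6, slack=5)
Line 13: ['quickly', 'two'] (min_width=11, slack=0)
Line 14: ['ant', 'box'] (min_width=7, slack=4)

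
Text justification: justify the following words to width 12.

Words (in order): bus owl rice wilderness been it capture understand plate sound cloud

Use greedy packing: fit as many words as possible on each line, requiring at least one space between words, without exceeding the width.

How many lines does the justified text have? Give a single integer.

Answer: 7

Derivation:
Line 1: ['bus', 'owl', 'rice'] (min_width=12, slack=0)
Line 2: ['wilderness'] (min_width=10, slack=2)
Line 3: ['been', 'it'] (min_width=7, slack=5)
Line 4: ['capture'] (min_width=7, slack=5)
Line 5: ['understand'] (min_width=10, slack=2)
Line 6: ['plate', 'sound'] (min_width=11, slack=1)
Line 7: ['cloud'] (min_width=5, slack=7)
Total lines: 7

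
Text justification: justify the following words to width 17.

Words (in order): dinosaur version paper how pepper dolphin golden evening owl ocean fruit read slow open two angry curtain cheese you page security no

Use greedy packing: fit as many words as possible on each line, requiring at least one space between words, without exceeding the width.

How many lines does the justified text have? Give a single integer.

Line 1: ['dinosaur', 'version'] (min_width=16, slack=1)
Line 2: ['paper', 'how', 'pepper'] (min_width=16, slack=1)
Line 3: ['dolphin', 'golden'] (min_width=14, slack=3)
Line 4: ['evening', 'owl', 'ocean'] (min_width=17, slack=0)
Line 5: ['fruit', 'read', 'slow'] (min_width=15, slack=2)
Line 6: ['open', 'two', 'angry'] (min_width=14, slack=3)
Line 7: ['curtain', 'cheese'] (min_width=14, slack=3)
Line 8: ['you', 'page', 'security'] (min_width=17, slack=0)
Line 9: ['no'] (min_width=2, slack=15)
Total lines: 9

Answer: 9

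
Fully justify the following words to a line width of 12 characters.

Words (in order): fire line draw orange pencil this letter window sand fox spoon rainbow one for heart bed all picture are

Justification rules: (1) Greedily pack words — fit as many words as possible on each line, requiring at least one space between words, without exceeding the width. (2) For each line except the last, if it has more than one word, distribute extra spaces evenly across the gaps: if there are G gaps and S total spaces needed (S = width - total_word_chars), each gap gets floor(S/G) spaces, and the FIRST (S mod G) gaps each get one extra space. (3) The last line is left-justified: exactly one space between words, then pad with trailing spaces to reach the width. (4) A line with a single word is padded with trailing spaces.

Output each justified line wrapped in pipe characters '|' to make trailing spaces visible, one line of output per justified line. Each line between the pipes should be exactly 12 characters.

Line 1: ['fire', 'line'] (min_width=9, slack=3)
Line 2: ['draw', 'orange'] (min_width=11, slack=1)
Line 3: ['pencil', 'this'] (min_width=11, slack=1)
Line 4: ['letter'] (min_width=6, slack=6)
Line 5: ['window', 'sand'] (min_width=11, slack=1)
Line 6: ['fox', 'spoon'] (min_width=9, slack=3)
Line 7: ['rainbow', 'one'] (min_width=11, slack=1)
Line 8: ['for', 'heart'] (min_width=9, slack=3)
Line 9: ['bed', 'all'] (min_width=7, slack=5)
Line 10: ['picture', 'are'] (min_width=11, slack=1)

Answer: |fire    line|
|draw  orange|
|pencil  this|
|letter      |
|window  sand|
|fox    spoon|
|rainbow  one|
|for    heart|
|bed      all|
|picture are |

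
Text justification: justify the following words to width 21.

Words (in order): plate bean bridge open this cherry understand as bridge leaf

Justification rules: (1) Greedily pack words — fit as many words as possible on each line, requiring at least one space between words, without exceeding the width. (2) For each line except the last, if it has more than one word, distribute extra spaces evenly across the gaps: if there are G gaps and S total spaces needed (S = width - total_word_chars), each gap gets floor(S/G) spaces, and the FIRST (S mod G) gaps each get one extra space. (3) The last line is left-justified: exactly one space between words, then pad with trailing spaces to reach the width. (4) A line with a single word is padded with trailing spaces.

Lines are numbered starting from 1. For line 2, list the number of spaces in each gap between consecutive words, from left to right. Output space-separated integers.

Answer: 4 3

Derivation:
Line 1: ['plate', 'bean', 'bridge'] (min_width=17, slack=4)
Line 2: ['open', 'this', 'cherry'] (min_width=16, slack=5)
Line 3: ['understand', 'as', 'bridge'] (min_width=20, slack=1)
Line 4: ['leaf'] (min_width=4, slack=17)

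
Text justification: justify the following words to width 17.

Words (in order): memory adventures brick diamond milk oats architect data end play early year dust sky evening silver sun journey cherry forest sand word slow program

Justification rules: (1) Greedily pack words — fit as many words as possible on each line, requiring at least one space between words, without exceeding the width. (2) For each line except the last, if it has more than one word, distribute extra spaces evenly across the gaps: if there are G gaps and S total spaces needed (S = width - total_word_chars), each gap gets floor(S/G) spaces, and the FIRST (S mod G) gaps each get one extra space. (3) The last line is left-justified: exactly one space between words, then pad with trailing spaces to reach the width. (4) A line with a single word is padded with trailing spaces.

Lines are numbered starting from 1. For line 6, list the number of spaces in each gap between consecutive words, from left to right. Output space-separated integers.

Answer: 3 3

Derivation:
Line 1: ['memory', 'adventures'] (min_width=17, slack=0)
Line 2: ['brick', 'diamond'] (min_width=13, slack=4)
Line 3: ['milk', 'oats'] (min_width=9, slack=8)
Line 4: ['architect', 'data'] (min_width=14, slack=3)
Line 5: ['end', 'play', 'early'] (min_width=14, slack=3)
Line 6: ['year', 'dust', 'sky'] (min_width=13, slack=4)
Line 7: ['evening', 'silver'] (min_width=14, slack=3)
Line 8: ['sun', 'journey'] (min_width=11, slack=6)
Line 9: ['cherry', 'forest'] (min_width=13, slack=4)
Line 10: ['sand', 'word', 'slow'] (min_width=14, slack=3)
Line 11: ['program'] (min_width=7, slack=10)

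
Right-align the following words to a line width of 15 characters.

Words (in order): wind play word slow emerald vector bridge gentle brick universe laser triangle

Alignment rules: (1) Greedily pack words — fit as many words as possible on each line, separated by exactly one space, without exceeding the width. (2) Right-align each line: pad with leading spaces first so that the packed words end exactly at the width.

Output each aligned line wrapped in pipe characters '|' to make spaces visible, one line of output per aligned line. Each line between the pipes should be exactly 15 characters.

Line 1: ['wind', 'play', 'word'] (min_width=14, slack=1)
Line 2: ['slow', 'emerald'] (min_width=12, slack=3)
Line 3: ['vector', 'bridge'] (min_width=13, slack=2)
Line 4: ['gentle', 'brick'] (min_width=12, slack=3)
Line 5: ['universe', 'laser'] (min_width=14, slack=1)
Line 6: ['triangle'] (min_width=8, slack=7)

Answer: | wind play word|
|   slow emerald|
|  vector bridge|
|   gentle brick|
| universe laser|
|       triangle|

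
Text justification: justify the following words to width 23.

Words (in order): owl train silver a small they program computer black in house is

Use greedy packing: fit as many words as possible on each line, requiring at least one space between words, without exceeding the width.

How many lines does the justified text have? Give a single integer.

Answer: 4

Derivation:
Line 1: ['owl', 'train', 'silver', 'a'] (min_width=18, slack=5)
Line 2: ['small', 'they', 'program'] (min_width=18, slack=5)
Line 3: ['computer', 'black', 'in', 'house'] (min_width=23, slack=0)
Line 4: ['is'] (min_width=2, slack=21)
Total lines: 4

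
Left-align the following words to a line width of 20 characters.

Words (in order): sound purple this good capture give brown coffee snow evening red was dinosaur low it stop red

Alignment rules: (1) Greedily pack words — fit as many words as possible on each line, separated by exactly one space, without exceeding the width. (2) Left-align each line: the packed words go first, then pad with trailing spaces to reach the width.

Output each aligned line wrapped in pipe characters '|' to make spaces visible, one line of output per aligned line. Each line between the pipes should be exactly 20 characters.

Line 1: ['sound', 'purple', 'this'] (min_width=17, slack=3)
Line 2: ['good', 'capture', 'give'] (min_width=17, slack=3)
Line 3: ['brown', 'coffee', 'snow'] (min_width=17, slack=3)
Line 4: ['evening', 'red', 'was'] (min_width=15, slack=5)
Line 5: ['dinosaur', 'low', 'it', 'stop'] (min_width=20, slack=0)
Line 6: ['red'] (min_width=3, slack=17)

Answer: |sound purple this   |
|good capture give   |
|brown coffee snow   |
|evening red was     |
|dinosaur low it stop|
|red                 |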